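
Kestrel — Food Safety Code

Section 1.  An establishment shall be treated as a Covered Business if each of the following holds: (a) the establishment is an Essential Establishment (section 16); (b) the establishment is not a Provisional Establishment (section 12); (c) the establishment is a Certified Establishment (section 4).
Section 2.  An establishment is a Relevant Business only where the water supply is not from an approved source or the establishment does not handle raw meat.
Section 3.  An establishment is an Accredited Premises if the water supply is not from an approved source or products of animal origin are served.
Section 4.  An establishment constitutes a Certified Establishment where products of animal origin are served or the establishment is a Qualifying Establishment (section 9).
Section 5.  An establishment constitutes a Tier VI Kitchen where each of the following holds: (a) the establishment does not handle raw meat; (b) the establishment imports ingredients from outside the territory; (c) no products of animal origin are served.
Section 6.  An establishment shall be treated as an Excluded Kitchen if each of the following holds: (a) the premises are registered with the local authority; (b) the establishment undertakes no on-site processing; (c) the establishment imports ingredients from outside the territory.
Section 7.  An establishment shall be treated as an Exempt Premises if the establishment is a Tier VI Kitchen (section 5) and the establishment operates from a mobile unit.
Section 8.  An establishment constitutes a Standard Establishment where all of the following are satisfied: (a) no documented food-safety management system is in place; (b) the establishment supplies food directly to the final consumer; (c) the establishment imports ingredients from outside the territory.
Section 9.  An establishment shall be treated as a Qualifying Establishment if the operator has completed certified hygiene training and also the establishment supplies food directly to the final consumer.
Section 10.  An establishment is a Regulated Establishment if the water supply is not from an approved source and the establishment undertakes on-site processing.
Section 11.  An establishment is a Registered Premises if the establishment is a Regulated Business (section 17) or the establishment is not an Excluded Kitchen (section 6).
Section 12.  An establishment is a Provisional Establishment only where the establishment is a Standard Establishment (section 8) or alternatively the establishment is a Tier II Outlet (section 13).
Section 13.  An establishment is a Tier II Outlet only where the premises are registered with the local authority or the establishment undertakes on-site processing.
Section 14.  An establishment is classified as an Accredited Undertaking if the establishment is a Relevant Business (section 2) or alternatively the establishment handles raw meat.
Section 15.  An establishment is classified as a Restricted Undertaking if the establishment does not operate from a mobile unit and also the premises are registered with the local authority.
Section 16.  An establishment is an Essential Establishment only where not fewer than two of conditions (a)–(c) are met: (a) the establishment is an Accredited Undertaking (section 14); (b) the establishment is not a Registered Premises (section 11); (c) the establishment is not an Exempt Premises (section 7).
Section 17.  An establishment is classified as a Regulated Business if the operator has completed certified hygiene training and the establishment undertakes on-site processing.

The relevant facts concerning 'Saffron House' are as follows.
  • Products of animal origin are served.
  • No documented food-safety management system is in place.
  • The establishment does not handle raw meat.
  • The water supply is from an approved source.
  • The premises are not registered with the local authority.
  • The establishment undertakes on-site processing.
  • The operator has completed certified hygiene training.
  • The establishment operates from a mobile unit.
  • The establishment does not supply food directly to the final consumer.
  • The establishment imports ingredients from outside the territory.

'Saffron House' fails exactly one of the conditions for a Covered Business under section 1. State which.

Under section 2: the water supply is not from an approved source? no; or the establishment does not handle raw meat? yes. So the establishment is a Relevant Business.
Under section 14: Relevant Business (section 2)? yes; or the establishment handles raw meat? no. So the establishment is an Accredited Undertaking.
Under section 17: the operator has completed certified hygiene training? yes; and the establishment undertakes on-site processing? yes. So the establishment is a Regulated Business.
Under section 6: the premises are registered with the local authority? no; and the establishment undertakes no on-site processing? no; and the establishment imports ingredients from outside the territory? yes. So the establishment is not an Excluded Kitchen.
Under section 11: Regulated Business (section 17)? yes; or not an Excluded Kitchen (section 6)? yes. So the establishment is a Registered Premises.
Under section 5: the establishment does not handle raw meat? yes; and the establishment imports ingredients from outside the territory? yes; and no products of animal origin are served? no. So the establishment is not a Tier VI Kitchen.
Under section 7: Tier VI Kitchen (section 5)? no; and the establishment operates from a mobile unit? yes. So the establishment is not an Exempt Premises.
Under section 16: Accredited Undertaking (section 14)? yes; not a Registered Premises (section 11)? no; not an Exempt Premises (section 7)? yes — 2 of 3 hold (need ≥2) → satisfied.
Under section 8: no documented food-safety management system is in place? yes; and the establishment supplies food directly to the final consumer? no; and the establishment imports ingredients from outside the territory? yes. So the establishment is not a Standard Establishment.
Under section 13: the premises are registered with the local authority? no; or the establishment undertakes on-site processing? yes. So the establishment is a Tier II Outlet.
Under section 12: Standard Establishment (section 8)? no; or Tier II Outlet (section 13)? yes. So the establishment is a Provisional Establishment.
Under section 9: the operator has completed certified hygiene training? yes; and the establishment supplies food directly to the final consumer? no. So the establishment is not a Qualifying Establishment.
Under section 4: products of animal origin are served? yes; or Qualifying Establishment (section 9)? no. So the establishment is a Certified Establishment.
Under section 1: Essential Establishment (section 16)? yes; and not a Provisional Establishment (section 12)? no; and Certified Establishment (section 4)? yes. So the establishment is not a Covered Business.

Provisional Establishment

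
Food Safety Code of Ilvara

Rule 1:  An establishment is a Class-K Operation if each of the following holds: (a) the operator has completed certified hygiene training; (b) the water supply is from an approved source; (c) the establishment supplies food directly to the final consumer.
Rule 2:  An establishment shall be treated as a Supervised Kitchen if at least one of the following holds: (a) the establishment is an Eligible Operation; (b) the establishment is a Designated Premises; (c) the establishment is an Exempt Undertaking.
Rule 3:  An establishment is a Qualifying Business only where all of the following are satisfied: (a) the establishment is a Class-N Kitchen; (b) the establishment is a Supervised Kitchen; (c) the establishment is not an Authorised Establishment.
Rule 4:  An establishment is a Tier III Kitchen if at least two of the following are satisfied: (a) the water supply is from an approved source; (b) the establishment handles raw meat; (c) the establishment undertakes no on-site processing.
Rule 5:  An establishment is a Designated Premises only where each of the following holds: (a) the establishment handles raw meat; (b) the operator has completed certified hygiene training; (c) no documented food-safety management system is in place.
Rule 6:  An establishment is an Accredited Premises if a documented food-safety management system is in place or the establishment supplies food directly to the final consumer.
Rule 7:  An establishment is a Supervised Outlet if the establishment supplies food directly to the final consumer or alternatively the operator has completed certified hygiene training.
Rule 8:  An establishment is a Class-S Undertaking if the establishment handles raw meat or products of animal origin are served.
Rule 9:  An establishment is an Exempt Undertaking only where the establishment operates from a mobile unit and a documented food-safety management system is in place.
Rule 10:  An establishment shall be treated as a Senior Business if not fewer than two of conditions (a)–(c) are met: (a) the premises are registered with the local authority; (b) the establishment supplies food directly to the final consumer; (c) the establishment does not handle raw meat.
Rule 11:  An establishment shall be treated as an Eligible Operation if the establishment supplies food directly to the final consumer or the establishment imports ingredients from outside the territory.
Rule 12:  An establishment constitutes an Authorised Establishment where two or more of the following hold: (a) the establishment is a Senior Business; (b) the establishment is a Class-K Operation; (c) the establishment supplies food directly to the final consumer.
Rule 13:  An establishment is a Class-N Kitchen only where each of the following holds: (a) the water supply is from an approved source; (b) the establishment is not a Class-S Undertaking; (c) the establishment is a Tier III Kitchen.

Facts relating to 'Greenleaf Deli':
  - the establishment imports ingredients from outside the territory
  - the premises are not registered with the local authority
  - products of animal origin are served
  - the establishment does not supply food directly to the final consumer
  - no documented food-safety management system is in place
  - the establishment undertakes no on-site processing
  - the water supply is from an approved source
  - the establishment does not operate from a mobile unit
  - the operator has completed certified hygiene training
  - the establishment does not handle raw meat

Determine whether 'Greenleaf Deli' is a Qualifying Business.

rule 8 — Class-S Undertaking: [the establishment handles raw meat? no] OR [products of animal origin are served? yes] → satisfied.
rule 4 — Tier III Kitchen: the water supply is from an approved source? yes; the establishment handles raw meat? no; the establishment undertakes no on-site processing? yes — 2 of 3 hold (need ≥2) → satisfied.
rule 13 — Class-N Kitchen: [the water supply is from an approved source? yes] AND [not a Class-S Undertaking (rule 8)? no] AND [Tier III Kitchen (rule 4)? yes] → not satisfied.
rule 11 — Eligible Operation: [the establishment supplies food directly to the final consumer? no] OR [the establishment imports ingredients from outside the territory? yes] → satisfied.
rule 5 — Designated Premises: [the establishment handles raw meat? no] AND [the operator has completed certified hygiene training? yes] AND [no documented food-safety management system is in place? yes] → not satisfied.
rule 9 — Exempt Undertaking: [the establishment operates from a mobile unit? no] AND [a documented food-safety management system is in place? no] → not satisfied.
rule 2 — Supervised Kitchen: [Eligible Operation (rule 11)? yes] OR [Designated Premises (rule 5)? no] OR [Exempt Undertaking (rule 9)? no] → satisfied.
rule 10 — Senior Business: the premises are registered with the local authority? no; the establishment supplies food directly to the final consumer? no; the establishment does not handle raw meat? yes — 1 of 3 hold (need ≥2) → not satisfied.
rule 1 — Class-K Operation: [the operator has completed certified hygiene training? yes] AND [the water supply is from an approved source? yes] AND [the establishment supplies food directly to the final consumer? no] → not satisfied.
rule 12 — Authorised Establishment: Senior Business (rule 10)? no; Class-K Operation (rule 1)? no; the establishment supplies food directly to the final consumer? no — 0 of 3 hold (need ≥2) → not satisfied.
rule 3 — Qualifying Business: [Class-N Kitchen (rule 13)? no] AND [Supervised Kitchen (rule 2)? yes] AND [not an Authorised Establishment (rule 12)? yes] → not satisfied.

No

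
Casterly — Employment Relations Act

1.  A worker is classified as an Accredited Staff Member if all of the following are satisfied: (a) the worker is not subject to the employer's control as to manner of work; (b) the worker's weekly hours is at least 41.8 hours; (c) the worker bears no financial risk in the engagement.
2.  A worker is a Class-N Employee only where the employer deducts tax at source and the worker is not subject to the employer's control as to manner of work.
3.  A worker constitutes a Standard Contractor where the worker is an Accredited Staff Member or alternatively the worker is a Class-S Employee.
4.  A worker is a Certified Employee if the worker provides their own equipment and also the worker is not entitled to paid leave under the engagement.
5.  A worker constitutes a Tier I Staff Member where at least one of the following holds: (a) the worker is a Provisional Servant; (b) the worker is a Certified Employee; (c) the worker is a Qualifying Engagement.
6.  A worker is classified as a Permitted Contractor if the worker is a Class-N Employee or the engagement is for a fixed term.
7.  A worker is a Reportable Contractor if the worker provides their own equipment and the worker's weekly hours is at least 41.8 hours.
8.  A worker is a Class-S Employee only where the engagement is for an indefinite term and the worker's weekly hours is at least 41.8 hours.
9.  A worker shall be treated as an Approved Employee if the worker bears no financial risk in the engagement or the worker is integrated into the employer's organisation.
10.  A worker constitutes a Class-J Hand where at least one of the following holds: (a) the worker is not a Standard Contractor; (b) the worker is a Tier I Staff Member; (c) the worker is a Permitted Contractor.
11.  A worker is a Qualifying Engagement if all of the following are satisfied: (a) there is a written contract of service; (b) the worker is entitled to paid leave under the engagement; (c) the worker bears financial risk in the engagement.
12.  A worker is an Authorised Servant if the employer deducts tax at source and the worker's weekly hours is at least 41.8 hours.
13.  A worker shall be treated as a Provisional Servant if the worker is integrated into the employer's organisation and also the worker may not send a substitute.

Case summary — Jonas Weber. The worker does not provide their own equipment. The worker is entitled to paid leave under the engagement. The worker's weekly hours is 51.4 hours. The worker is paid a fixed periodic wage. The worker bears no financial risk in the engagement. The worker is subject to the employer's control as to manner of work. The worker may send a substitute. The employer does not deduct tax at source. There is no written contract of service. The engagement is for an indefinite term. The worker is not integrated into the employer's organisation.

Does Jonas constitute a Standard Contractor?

Under paragraph 1: the worker is not subject to the employer's control as to manner of work? no; and worker's weekly hours: 51.4 hours ≥ 41.8 hours? yes; and the worker bears no financial risk in the engagement? yes. So the worker is not an Accredited Staff Member.
Under paragraph 8: the engagement is for an indefinite term? yes; and worker's weekly hours: 51.4 hours ≥ 41.8 hours? yes. So the worker is a Class-S Employee.
Under paragraph 3: Accredited Staff Member (paragraph 1)? no; or Class-S Employee (paragraph 8)? yes. So the worker is a Standard Contractor.

Yes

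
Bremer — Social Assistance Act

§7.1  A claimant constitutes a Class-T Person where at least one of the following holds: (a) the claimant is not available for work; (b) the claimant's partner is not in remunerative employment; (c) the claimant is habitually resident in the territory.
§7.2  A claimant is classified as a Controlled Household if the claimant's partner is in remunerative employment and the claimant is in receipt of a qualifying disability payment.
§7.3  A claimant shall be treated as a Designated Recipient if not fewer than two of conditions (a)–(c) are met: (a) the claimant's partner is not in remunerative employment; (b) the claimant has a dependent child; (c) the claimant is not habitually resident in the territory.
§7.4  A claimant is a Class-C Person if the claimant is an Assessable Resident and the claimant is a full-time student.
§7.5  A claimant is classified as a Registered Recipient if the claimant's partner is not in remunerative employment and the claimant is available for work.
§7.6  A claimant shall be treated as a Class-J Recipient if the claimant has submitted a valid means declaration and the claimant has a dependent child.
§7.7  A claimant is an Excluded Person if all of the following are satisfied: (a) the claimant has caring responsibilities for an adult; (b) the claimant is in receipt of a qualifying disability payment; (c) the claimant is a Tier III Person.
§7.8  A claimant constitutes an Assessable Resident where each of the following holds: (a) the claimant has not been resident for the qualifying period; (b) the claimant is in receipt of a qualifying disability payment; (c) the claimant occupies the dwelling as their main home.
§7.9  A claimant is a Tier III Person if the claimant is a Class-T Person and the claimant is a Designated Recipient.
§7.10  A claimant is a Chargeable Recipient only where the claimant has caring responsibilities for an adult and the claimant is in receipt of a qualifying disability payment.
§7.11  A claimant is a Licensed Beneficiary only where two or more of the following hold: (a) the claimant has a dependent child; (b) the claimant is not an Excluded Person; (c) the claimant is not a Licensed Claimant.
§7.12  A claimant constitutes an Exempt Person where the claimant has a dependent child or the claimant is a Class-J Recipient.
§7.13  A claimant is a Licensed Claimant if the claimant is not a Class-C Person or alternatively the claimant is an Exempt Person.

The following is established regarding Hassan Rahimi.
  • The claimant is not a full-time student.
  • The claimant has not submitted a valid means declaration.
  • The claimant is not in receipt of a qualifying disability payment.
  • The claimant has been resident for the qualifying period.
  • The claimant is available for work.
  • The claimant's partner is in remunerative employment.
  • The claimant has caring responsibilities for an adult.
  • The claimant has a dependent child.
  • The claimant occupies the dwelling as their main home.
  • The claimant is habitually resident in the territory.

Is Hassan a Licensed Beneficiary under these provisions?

Yes

Under §7.1: the claimant is not available for work? no; or the claimant's partner is not in remunerative employment? no; or the claimant is habitually resident in the territory? yes. So the claimant is a Class-T Person.
Under §7.3: the claimant's partner is not in remunerative employment? no; the claimant has a dependent child? yes; the claimant is not habitually resident in the territory? no — 1 of 3 hold (need ≥2) → not satisfied.
Under §7.9: Class-T Person (§7.1)? yes; and Designated Recipient (§7.3)? no. So the claimant is not a Tier III Person.
Under §7.7: the claimant has caring responsibilities for an adult? yes; and the claimant is in receipt of a qualifying disability payment? no; and Tier III Person (§7.9)? no. So the claimant is not an Excluded Person.
Under §7.8: the claimant has not been resident for the qualifying period? no; and the claimant is in receipt of a qualifying disability payment? no; and the claimant occupies the dwelling as their main home? yes. So the claimant is not an Assessable Resident.
Under §7.4: Assessable Resident (§7.8)? no; and the claimant is a full-time student? no. So the claimant is not a Class-C Person.
Under §7.6: the claimant has submitted a valid means declaration? no; and the claimant has a dependent child? yes. So the claimant is not a Class-J Recipient.
Under §7.12: the claimant has a dependent child? yes; or Class-J Recipient (§7.6)? no. So the claimant is an Exempt Person.
Under §7.13: not a Class-C Person (§7.4)? yes; or Exempt Person (§7.12)? yes. So the claimant is a Licensed Claimant.
Under §7.11: the claimant has a dependent child? yes; not an Excluded Person (§7.7)? yes; not a Licensed Claimant (§7.13)? no — 2 of 3 hold (need ≥2) → satisfied.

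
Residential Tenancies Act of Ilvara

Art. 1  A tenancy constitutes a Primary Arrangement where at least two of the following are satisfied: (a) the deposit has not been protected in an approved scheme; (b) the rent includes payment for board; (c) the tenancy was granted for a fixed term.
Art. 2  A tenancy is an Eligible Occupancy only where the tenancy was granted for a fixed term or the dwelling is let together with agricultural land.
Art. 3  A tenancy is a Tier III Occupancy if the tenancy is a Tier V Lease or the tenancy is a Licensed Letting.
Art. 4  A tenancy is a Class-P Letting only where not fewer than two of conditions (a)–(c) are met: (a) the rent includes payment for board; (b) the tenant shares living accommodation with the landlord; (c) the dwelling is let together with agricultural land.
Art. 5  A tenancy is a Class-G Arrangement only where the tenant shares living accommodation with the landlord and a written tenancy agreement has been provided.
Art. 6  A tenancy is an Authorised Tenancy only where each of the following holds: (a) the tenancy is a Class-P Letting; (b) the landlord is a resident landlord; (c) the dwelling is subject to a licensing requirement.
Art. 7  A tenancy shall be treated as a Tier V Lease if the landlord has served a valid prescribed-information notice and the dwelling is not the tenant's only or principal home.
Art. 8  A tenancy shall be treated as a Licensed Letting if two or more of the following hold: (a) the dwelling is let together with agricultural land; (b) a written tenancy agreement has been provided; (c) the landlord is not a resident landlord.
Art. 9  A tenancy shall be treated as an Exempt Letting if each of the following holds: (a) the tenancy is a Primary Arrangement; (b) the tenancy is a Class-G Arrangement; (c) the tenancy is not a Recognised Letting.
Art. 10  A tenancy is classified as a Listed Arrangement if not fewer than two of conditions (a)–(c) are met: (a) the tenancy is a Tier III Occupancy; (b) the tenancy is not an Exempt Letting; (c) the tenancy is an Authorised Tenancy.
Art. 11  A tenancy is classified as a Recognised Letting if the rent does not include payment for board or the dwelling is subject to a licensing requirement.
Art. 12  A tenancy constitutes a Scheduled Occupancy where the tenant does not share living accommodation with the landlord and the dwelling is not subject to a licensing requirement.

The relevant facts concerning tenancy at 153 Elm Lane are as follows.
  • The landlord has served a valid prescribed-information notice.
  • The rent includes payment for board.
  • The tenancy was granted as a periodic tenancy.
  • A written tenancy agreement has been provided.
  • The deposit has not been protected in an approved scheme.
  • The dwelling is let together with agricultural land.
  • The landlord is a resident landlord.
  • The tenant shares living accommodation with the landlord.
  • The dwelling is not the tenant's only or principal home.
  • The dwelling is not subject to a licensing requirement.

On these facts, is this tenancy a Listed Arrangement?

No

Under article 7: the landlord has served a valid prescribed-information notice? yes; and the dwelling is not the tenant's only or principal home? yes. So the tenancy is a Tier V Lease.
Under article 8: the dwelling is let together with agricultural land? yes; a written tenancy agreement has been provided? yes; the landlord is not a resident landlord? no — 2 of 3 hold (need ≥2) → satisfied.
Under article 3: Tier V Lease (article 7)? yes; or Licensed Letting (article 8)? yes. So the tenancy is a Tier III Occupancy.
Under article 1: the deposit has not been protected in an approved scheme? yes; the rent includes payment for board? yes; the tenancy was granted for a fixed term? no — 2 of 3 hold (need ≥2) → satisfied.
Under article 5: the tenant shares living accommodation with the landlord? yes; and a written tenancy agreement has been provided? yes. So the tenancy is a Class-G Arrangement.
Under article 11: the rent does not include payment for board? no; or the dwelling is subject to a licensing requirement? no. So the tenancy is not a Recognised Letting.
Under article 9: Primary Arrangement (article 1)? yes; and Class-G Arrangement (article 5)? yes; and not a Recognised Letting (article 11)? yes. So the tenancy is an Exempt Letting.
Under article 4: the rent includes payment for board? yes; the tenant shares living accommodation with the landlord? yes; the dwelling is let together with agricultural land? yes — 3 of 3 hold (need ≥2) → satisfied.
Under article 6: Class-P Letting (article 4)? yes; and the landlord is a resident landlord? yes; and the dwelling is subject to a licensing requirement? no. So the tenancy is not an Authorised Tenancy.
Under article 10: Tier III Occupancy (article 3)? yes; not an Exempt Letting (article 9)? no; Authorised Tenancy (article 6)? no — 1 of 3 hold (need ≥2) → not satisfied.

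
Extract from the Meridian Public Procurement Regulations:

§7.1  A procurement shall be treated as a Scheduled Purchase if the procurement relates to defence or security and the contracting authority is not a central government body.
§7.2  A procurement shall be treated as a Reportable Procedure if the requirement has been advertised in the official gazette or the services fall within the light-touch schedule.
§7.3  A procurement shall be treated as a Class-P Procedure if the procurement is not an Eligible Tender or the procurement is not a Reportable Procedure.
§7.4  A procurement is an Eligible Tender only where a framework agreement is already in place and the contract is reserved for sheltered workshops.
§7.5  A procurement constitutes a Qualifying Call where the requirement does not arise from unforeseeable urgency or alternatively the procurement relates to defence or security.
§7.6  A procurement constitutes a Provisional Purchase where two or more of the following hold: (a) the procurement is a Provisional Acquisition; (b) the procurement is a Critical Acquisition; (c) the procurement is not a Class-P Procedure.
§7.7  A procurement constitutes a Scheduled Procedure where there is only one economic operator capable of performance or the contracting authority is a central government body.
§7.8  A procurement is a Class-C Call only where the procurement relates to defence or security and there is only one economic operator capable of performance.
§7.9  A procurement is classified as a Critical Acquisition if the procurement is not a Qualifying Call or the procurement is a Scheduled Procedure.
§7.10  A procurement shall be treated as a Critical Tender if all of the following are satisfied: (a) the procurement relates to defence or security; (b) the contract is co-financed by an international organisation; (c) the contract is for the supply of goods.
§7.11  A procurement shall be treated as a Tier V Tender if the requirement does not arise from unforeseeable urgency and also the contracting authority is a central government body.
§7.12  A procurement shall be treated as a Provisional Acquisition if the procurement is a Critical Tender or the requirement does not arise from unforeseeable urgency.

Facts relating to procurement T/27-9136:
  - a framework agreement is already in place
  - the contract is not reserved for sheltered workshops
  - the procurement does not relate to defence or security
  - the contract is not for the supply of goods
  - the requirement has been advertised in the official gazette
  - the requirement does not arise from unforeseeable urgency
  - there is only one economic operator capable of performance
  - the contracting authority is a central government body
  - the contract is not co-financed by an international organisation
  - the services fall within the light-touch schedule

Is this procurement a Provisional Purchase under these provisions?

Yes

§7.10 — Critical Tender: [the procurement relates to defence or security? no] AND [the contract is co-financed by an international organisation? no] AND [the contract is for the supply of goods? no] → not satisfied.
§7.12 — Provisional Acquisition: [Critical Tender (§7.10)? no] OR [the requirement does not arise from unforeseeable urgency? yes] → satisfied.
§7.5 — Qualifying Call: [the requirement does not arise from unforeseeable urgency? yes] OR [the procurement relates to defence or security? no] → satisfied.
§7.7 — Scheduled Procedure: [there is only one economic operator capable of performance? yes] OR [the contracting authority is a central government body? yes] → satisfied.
§7.9 — Critical Acquisition: [not a Qualifying Call (§7.5)? no] OR [Scheduled Procedure (§7.7)? yes] → satisfied.
§7.4 — Eligible Tender: [a framework agreement is already in place? yes] AND [the contract is reserved for sheltered workshops? no] → not satisfied.
§7.2 — Reportable Procedure: [the requirement has been advertised in the official gazette? yes] OR [the services fall within the light-touch schedule? yes] → satisfied.
§7.3 — Class-P Procedure: [not an Eligible Tender (§7.4)? yes] OR [not a Reportable Procedure (§7.2)? no] → satisfied.
§7.6 — Provisional Purchase: Provisional Acquisition (§7.12)? yes; Critical Acquisition (§7.9)? yes; not a Class-P Procedure (§7.3)? no — 2 of 3 hold (need ≥2) → satisfied.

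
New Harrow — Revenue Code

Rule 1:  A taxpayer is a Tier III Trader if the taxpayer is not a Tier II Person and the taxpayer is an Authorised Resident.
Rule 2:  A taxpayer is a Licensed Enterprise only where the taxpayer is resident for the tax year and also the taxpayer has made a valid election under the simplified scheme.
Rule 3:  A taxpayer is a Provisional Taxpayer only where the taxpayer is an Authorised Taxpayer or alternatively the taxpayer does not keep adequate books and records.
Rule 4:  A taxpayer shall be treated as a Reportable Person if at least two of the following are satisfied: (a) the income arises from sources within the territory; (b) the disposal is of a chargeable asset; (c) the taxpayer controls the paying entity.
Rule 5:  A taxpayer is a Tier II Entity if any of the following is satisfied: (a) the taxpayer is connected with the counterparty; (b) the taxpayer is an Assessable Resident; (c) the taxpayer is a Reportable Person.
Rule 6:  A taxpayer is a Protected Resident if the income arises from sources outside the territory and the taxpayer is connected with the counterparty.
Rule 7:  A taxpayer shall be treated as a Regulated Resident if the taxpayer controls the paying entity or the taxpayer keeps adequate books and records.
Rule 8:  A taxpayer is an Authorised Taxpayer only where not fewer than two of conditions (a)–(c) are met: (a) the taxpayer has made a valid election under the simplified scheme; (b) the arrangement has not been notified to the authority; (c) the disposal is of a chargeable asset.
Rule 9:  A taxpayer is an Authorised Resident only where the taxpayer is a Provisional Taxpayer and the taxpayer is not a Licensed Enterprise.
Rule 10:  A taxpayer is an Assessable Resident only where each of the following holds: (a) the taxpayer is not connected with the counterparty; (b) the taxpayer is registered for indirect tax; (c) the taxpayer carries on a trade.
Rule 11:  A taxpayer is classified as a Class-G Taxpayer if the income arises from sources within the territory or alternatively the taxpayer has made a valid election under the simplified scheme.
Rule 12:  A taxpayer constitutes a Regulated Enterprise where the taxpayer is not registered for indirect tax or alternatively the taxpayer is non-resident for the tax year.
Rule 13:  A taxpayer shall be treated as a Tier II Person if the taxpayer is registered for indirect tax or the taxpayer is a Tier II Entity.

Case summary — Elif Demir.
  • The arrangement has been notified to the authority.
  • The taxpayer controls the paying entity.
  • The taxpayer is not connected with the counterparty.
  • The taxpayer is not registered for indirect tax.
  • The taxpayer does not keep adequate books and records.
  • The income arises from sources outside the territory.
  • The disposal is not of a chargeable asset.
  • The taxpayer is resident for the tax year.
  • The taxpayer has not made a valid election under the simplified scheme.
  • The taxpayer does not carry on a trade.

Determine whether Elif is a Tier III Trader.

rule 10 — Assessable Resident: [the taxpayer is not connected with the counterparty? yes] AND [the taxpayer is registered for indirect tax? no] AND [the taxpayer carries on a trade? no] → not satisfied.
rule 4 — Reportable Person: the income arises from sources within the territory? no; the disposal is of a chargeable asset? no; the taxpayer controls the paying entity? yes — 1 of 3 hold (need ≥2) → not satisfied.
rule 5 — Tier II Entity: [the taxpayer is connected with the counterparty? no] OR [Assessable Resident (rule 10)? no] OR [Reportable Person (rule 4)? no] → not satisfied.
rule 13 — Tier II Person: [the taxpayer is registered for indirect tax? no] OR [Tier II Entity (rule 5)? no] → not satisfied.
rule 8 — Authorised Taxpayer: the taxpayer has made a valid election under the simplified scheme? no; the arrangement has not been notified to the authority? no; the disposal is of a chargeable asset? no — 0 of 3 hold (need ≥2) → not satisfied.
rule 3 — Provisional Taxpayer: [Authorised Taxpayer (rule 8)? no] OR [the taxpayer does not keep adequate books and records? yes] → satisfied.
rule 2 — Licensed Enterprise: [the taxpayer is resident for the tax year? yes] AND [the taxpayer has made a valid election under the simplified scheme? no] → not satisfied.
rule 9 — Authorised Resident: [Provisional Taxpayer (rule 3)? yes] AND [not a Licensed Enterprise (rule 2)? yes] → satisfied.
rule 1 — Tier III Trader: [not a Tier II Person (rule 13)? yes] AND [Authorised Resident (rule 9)? yes] → satisfied.

Yes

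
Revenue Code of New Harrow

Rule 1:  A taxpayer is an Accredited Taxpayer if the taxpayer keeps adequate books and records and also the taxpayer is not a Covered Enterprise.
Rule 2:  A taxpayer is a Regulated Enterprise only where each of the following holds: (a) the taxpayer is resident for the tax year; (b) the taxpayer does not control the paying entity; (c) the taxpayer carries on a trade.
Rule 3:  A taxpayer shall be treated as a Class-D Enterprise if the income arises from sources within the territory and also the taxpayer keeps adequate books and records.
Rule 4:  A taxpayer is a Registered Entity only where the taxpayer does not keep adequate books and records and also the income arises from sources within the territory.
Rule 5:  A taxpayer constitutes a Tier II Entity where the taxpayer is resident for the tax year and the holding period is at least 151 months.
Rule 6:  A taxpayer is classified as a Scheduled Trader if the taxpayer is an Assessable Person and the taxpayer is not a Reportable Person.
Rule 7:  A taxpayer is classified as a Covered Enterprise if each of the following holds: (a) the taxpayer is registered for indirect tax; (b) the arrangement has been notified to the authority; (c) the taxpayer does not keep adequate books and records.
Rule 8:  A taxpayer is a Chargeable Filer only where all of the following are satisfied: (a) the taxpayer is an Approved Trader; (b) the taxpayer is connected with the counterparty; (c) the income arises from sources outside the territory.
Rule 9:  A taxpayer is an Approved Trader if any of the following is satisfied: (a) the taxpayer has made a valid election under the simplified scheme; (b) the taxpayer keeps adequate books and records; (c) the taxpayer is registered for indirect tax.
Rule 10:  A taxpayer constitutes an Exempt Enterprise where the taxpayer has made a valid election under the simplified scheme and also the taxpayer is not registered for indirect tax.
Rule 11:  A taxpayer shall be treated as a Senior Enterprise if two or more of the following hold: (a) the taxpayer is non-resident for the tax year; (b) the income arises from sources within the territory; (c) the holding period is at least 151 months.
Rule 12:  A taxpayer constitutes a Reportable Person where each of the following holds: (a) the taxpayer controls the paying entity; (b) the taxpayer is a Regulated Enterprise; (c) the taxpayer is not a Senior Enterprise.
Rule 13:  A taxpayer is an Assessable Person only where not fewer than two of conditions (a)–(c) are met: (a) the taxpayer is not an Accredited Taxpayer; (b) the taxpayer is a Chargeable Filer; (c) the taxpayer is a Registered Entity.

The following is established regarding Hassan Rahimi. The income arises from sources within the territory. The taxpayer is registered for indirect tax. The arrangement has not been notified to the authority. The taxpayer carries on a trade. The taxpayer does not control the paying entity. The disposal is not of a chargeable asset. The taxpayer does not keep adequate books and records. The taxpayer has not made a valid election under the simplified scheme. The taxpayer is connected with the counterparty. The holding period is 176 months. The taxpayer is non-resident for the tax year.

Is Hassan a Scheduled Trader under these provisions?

Yes

rule 7 — Covered Enterprise: [the taxpayer is registered for indirect tax? yes] AND [the arrangement has been notified to the authority? no] AND [the taxpayer does not keep adequate books and records? yes] → not satisfied.
rule 1 — Accredited Taxpayer: [the taxpayer keeps adequate books and records? no] AND [not a Covered Enterprise (rule 7)? yes] → not satisfied.
rule 9 — Approved Trader: [the taxpayer has made a valid election under the simplified scheme? no] OR [the taxpayer keeps adequate books and records? no] OR [the taxpayer is registered for indirect tax? yes] → satisfied.
rule 8 — Chargeable Filer: [Approved Trader (rule 9)? yes] AND [the taxpayer is connected with the counterparty? yes] AND [the income arises from sources outside the territory? no] → not satisfied.
rule 4 — Registered Entity: [the taxpayer does not keep adequate books and records? yes] AND [the income arises from sources within the territory? yes] → satisfied.
rule 13 — Assessable Person: not an Accredited Taxpayer (rule 1)? yes; Chargeable Filer (rule 8)? no; Registered Entity (rule 4)? yes — 2 of 3 hold (need ≥2) → satisfied.
rule 2 — Regulated Enterprise: [the taxpayer is resident for the tax year? no] AND [the taxpayer does not control the paying entity? yes] AND [the taxpayer carries on a trade? yes] → not satisfied.
rule 11 — Senior Enterprise: the taxpayer is non-resident for the tax year? yes; the income arises from sources within the territory? yes; holding period: 176 months ≥ 151 months? yes — 3 of 3 hold (need ≥2) → satisfied.
rule 12 — Reportable Person: [the taxpayer controls the paying entity? no] AND [Regulated Enterprise (rule 2)? no] AND [not a Senior Enterprise (rule 11)? no] → not satisfied.
rule 6 — Scheduled Trader: [Assessable Person (rule 13)? yes] AND [not a Reportable Person (rule 12)? yes] → satisfied.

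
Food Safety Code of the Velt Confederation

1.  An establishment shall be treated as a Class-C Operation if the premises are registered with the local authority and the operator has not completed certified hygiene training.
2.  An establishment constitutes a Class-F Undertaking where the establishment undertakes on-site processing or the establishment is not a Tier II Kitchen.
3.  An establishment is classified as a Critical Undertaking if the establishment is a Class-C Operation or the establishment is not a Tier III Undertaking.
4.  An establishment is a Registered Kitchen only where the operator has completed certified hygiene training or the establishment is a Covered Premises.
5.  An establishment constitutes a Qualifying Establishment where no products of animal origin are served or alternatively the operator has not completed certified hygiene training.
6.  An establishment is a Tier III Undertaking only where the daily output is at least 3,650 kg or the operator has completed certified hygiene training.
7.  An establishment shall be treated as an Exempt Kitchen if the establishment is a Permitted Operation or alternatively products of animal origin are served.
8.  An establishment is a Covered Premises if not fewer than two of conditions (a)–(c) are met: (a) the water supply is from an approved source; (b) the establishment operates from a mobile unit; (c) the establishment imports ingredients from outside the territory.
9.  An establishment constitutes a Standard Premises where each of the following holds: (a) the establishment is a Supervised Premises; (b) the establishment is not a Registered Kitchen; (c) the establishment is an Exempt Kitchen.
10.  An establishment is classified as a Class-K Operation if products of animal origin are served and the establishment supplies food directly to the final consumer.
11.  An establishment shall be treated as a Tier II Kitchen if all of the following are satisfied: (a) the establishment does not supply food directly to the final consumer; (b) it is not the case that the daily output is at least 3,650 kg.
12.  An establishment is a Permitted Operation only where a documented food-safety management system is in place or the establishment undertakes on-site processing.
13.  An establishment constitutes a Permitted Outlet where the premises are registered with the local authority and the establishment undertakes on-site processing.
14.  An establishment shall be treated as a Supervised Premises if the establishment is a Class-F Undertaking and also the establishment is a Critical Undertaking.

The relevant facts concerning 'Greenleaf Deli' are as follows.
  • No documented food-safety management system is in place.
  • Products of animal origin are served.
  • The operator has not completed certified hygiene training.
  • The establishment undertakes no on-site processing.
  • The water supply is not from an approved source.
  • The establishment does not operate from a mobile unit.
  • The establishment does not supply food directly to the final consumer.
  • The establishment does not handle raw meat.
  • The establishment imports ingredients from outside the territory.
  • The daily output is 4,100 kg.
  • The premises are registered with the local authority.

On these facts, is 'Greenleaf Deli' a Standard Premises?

paragraph 11 — Tier II Kitchen: [the establishment does not supply food directly to the final consumer? yes] AND [daily output: 4,100 kg ≥ 3,650 kg? yes, so negated condition no] → not satisfied.
paragraph 2 — Class-F Undertaking: [the establishment undertakes on-site processing? no] OR [not a Tier II Kitchen (paragraph 11)? yes] → satisfied.
paragraph 1 — Class-C Operation: [the premises are registered with the local authority? yes] AND [the operator has not completed certified hygiene training? yes] → satisfied.
paragraph 6 — Tier III Undertaking: [daily output: 4,100 kg ≥ 3,650 kg? yes] OR [the operator has completed certified hygiene training? no] → satisfied.
paragraph 3 — Critical Undertaking: [Class-C Operation (paragraph 1)? yes] OR [not a Tier III Undertaking (paragraph 6)? no] → satisfied.
paragraph 14 — Supervised Premises: [Class-F Undertaking (paragraph 2)? yes] AND [Critical Undertaking (paragraph 3)? yes] → satisfied.
paragraph 8 — Covered Premises: the water supply is from an approved source? no; the establishment operates from a mobile unit? no; the establishment imports ingredients from outside the territory? yes — 1 of 3 hold (need ≥2) → not satisfied.
paragraph 4 — Registered Kitchen: [the operator has completed certified hygiene training? no] OR [Covered Premises (paragraph 8)? no] → not satisfied.
paragraph 12 — Permitted Operation: [a documented food-safety management system is in place? no] OR [the establishment undertakes on-site processing? no] → not satisfied.
paragraph 7 — Exempt Kitchen: [Permitted Operation (paragraph 12)? no] OR [products of animal origin are served? yes] → satisfied.
paragraph 9 — Standard Premises: [Supervised Premises (paragraph 14)? yes] AND [not a Registered Kitchen (paragraph 4)? yes] AND [Exempt Kitchen (paragraph 7)? yes] → satisfied.

Yes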